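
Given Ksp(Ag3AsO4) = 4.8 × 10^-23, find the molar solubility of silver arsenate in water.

s ≈ 1.2e-6 M

Ag3AsO4(s) ⇌ 3 Ag^+(aq) + AsO4^3-(aq)
Ksp = [Ag^+]^3[AsO4^3-]
For each mole of Ag3AsO4 that dissolves: [Ag^+] = 3s, [AsO4^3-] = s.
Substituting: Ksp = (3s)^3s = 27s^4
s^4 = 4.8 × 10^-23 / 27, so s = 1.2 × 10^-6 M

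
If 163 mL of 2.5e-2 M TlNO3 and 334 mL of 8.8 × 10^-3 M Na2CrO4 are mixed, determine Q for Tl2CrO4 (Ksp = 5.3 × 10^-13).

Total volume = 163 + 334 = 497 mL.
[Tl^+] = 2.5 × 10^-2 × (163/497) = 8.20 × 10^-3 M
[CrO4^2-] = 8.8 × 10^-3 × (334/497) = 5.91 × 10^-3 M
Tl2CrO4(s) ⇌ 2 Tl^+(aq) + CrO4^2-(aq), so Q = [Tl^+]^2[CrO4^2-]
Q = (8.20 × 10^-3)^2(5.91 x 10^-3) = 4.0 × 10^-7
Q > Ksp, so Tl2CrO4 will precipitate.

Q = 4.0 × 10^-7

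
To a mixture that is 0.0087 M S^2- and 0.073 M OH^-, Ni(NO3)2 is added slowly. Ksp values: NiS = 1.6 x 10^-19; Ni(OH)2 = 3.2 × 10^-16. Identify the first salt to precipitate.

Precipitation of each salt starts when its ion product equals its Ksp.
For NiS: 1.6 x 10^-19 = 0.0087 × [Ni^2+]  ⇒  [Ni^2+] = 1.8 × 10^-17 M.
For Ni(OH)2: 3.2 × 10^-16 = (0.073)^2 × [Ni^2+]  ⇒  [Ni^2+] = 6.0 × 10^-14 M.
The salt with the lower threshold [Ni^2+] precipitates first: NiS.

NiS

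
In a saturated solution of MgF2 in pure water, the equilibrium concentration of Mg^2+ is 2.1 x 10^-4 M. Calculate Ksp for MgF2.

3.7 × 10^-11

MgF2(s) ⇌ Mg^2+ + 2 F^-
Stoichiometry gives [F^-] = (2/1)[Mg^2+] = 4.20 × 10^-4 M.
Ksp = [Mg^2+][F^-]^2
Ksp = 2.1 × 10^-4 × (4.20 × 10^-4)^2 = 3.7 × 10^-11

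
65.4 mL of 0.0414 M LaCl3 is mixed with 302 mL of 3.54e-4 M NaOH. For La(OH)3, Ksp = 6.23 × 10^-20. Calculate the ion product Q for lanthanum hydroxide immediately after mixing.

Total volume = 65.4 + 302 = 367.4 mL.
[La^3+] = 4.14 × 10^-2 × (65.4/367.4) = 7.370 x 10^-3 M
[OH^-] = 3.54 x 10^-4 × (302/367.4) = 2.910 × 10^-4 M
La(OH)3(s) ⇌ La^3+ + 3 OH^-, so Q = [La^3+][OH^-]^3
Q = (7.370 x 10^-3)(2.910 x 10^-4)^3 = 1.82 × 10^-13
Q > Ksp, so La(OH)3 will precipitate.

Q ≈ 1.82 × 10^-13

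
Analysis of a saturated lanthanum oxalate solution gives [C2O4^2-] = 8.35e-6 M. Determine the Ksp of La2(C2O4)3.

La2(C2O4)3(s) ⇌ 2 La^3+ + 3 C2O4^2-
Stoichiometry gives [La^3+] = (2/3)[C2O4^2-] = 5.567 x 10^-6 M.
Ksp = [La^3+]^2[C2O4^2-]^3
Ksp = (5.567 × 10^-6)^2 × (8.35 x 10^-6)^3 = 1.80 × 10^-26

1.80 × 10^-26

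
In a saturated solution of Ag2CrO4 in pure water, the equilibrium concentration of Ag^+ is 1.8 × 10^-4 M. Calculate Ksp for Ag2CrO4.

2.9 × 10^-12

Ag2CrO4(s) <=> 2 Ag^+(aq) + CrO4^2-(aq)
Stoichiometry gives [CrO4^2-] = (1/2)[Ag^+] = 9.00 × 10^-5 M.
Ksp = [Ag^+]^2[CrO4^2-]
Ksp = (1.8 x 10^-4)^2 × 9.00 x 10^-5 = 2.9 × 10^-12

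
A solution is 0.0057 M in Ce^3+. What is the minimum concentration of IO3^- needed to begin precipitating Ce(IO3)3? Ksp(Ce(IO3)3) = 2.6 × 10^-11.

[IO3^-] = 1.7 × 10^-3 M

Ce(IO3)3(s) ⇌ Ce^3+(aq) + 3 IO3^-(aq)
Ksp = [Ce^3+][IO3^-]^3
Precipitation begins when Q = Ksp. With [Ce^3+] = 0.0057 M:
2.6 × 10^-11 = (0.0057) × [IO3^-]^3
[IO3^-] = (2.6 × 10^-11 / 5.7 × 10^-3)^(1/3) = 1.7 × 10^-3 M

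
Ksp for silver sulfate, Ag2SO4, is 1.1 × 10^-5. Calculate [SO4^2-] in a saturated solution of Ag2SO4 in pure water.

0.014 M

Ag2SO4(s) ⇌ 2 Ag^+(aq) + SO4^2-(aq)
Ksp = [Ag^+]^2[SO4^2-]
If s mol/L of Ag2SO4 dissolves, [Ag^+] = 2s and [SO4^2-] = s.
Ksp = (2s)^2s = 4s^3
s = (1.1 × 10^-5 / 4)^(1/3) = 1.40 x 10^-2 M
[SO4^2-] = s = 1.4 × 10^-2 M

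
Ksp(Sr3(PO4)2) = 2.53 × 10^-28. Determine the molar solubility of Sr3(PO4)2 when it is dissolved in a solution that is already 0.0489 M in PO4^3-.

Sr3(PO4)2(s) ⇌ 3 Sr^2+(aq) + 2 PO4^3-(aq)
Ksp = [Sr^2+]^3[PO4^3-]^2
Let s = moles of Sr3(PO4)2 that dissolve per litre. [Sr^2+] = 3s, [PO4^3-] = 0.0489 + 2s ≈ 0.0489 (since the PO4^3- already present dominates).
Ksp ≈ (3s)^3 × (0.0489)^2
s = 1.58 × 10^-9 M
Check: 2s = 3.2 × 10^-9 ≪ 0.0489, so the approximation is valid.

1.58 × 10^-9 M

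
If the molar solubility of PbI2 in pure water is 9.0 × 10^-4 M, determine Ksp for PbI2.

PbI2(s) <=> Pb^2+(aq) + 2 I^-(aq)
If s mol/L of PbI2 dissolves, [Pb^2+] = s and [I^-] = 2s.
Ksp = [Pb^2+][I^-]^2
So Ksp = s × (2s)^2 = 4s^3
Ksp = 4 × (9.0 × 10^-4)^3 = 2.9 × 10^-9

Ksp = 2.9e-9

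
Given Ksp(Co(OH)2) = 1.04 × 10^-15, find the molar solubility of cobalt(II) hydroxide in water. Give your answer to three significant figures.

Co(OH)2(s) ⇌ Co^2+(aq) + 2 OH^-(aq)
Ksp = [Co^2+][OH^-]^2
With molar solubility s: [Co^2+] = s, [OH^-] = 2s.
So Ksp = s × (2s)^2 = 4s^3
Solving, s = (1.04 × 10^-15/4)^(1/3) = 6.38 x 10^-6 M

s = 6.38 × 10^-6 M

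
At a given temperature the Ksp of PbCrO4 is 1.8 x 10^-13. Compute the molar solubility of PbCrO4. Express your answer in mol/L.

PbCrO4(s) <=> Pb^2+(aq) + CrO4^2-(aq)
Ksp = [Pb^2+][CrO4^2-]
Let s = molar solubility. Then [Pb^2+] = s and [CrO4^2-] = s.
Ksp = s × s = s^2
s = √(1.8 x 10^-13) = 4.2 x 10^-7 M

4.2 × 10^-7 M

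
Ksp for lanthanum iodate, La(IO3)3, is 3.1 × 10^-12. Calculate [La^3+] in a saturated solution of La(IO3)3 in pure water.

La(IO3)3(s) <=> La^3+(aq) + 3 IO3^-(aq)
Ksp = [La^3+][IO3^-]^3
With molar solubility s: [La^3+] = s, [IO3^-] = 3s.
Ksp = s(3s)^3 = 27s^4
s^4 = 3.1 × 10^-12 / 27, so s = 5.82 × 10^-4 M
[La^3+] = s = 5.8 × 10^-4 M

[La^3+] = 5.8 x 10^-4 M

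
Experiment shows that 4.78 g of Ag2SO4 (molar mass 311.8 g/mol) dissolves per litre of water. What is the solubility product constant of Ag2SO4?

Molar solubility s = (4.78 g/L) / (311.8 g/mol) = 1.533 × 10^-2 M.
Ag2SO4(s) ⇌ 2 Ag^+(aq) + SO4^2-(aq)
With molar solubility s: [Ag^+] = 2s, [SO4^2-] = s.
Ksp = [Ag^+]^2[SO4^2-]
So Ksp = (2s)^2 × s = 4s^3
With s = 1.533 × 10^-2: Ksp = 1.44 × 10^-5

1.44 × 10^-5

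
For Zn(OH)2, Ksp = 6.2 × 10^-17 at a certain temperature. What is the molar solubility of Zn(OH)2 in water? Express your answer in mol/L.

s = 2.5e-6 M

Zn(OH)2(s) ⇌ Zn^2+(aq) + 2 OH^-(aq)
Ksp = [Zn^2+][OH^-]^2
If s mol/L of Zn(OH)2 dissolves, [Zn^2+] = s and [OH^-] = 2s.
So Ksp = s × (2s)^2 = 4s^3
Solving, s = (6.2 × 10^-17/4)^(1/3) = 2.5 x 10^-6 M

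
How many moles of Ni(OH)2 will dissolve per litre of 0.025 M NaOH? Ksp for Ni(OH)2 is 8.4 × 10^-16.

Ni(OH)2(s) <=> Ni^2+ + 2 OH^-
Ksp = [Ni^2+][OH^-]^2
If s mol/L dissolves here, [Ni^2+] = s, [OH^-] = 0.025 + 2s ≈ 0.025 (common-ion effect: OH^- is already 0.025 M).
Ksp ≈ s × (0.025)^2
s = 1.3 × 10^-12 M
Check: 2s = 2.7 × 10^-12 ≪ 0.025, so the approximation is valid.

s = 1.3 x 10^-12 M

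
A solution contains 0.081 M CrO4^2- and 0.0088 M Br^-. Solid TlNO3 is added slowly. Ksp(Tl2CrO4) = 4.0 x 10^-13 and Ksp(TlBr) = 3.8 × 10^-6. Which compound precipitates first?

Precipitation of each salt starts when its ion product equals its Ksp.
For Tl2CrO4: 4.0 x 10^-13 = 0.081 × [Tl^+]^2  ⇒  [Tl^+] = 2.2 x 10^-6 M.
For TlBr: 3.8 × 10^-6 = 0.0088 × [Tl^+]  ⇒  [Tl^+] = 4.3 × 10^-4 M.
The salt with the lower threshold [Tl^+] precipitates first: Tl2CrO4.

Tl2CrO4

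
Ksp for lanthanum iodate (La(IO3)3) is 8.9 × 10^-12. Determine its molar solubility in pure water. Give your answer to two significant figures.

La(IO3)3(s) ⇌ La^3+(aq) + 3 IO3^-(aq)
Ksp = [La^3+][IO3^-]^3
If s mol/L of La(IO3)3 dissolves, [La^3+] = s and [IO3^-] = 3s.
Ksp = s(3s)^3 = 27s^4
s^4 = 8.9 × 10^-12 / 27, so s = 7.6 x 10^-4 M

7.6 × 10^-4 M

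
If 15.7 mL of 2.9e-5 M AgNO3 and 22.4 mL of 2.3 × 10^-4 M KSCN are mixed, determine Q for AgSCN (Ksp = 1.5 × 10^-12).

Total volume = 15.7 + 22.4 = 38.1 mL.
[Ag^+] = 2.9 × 10^-5 × (15.7/38.1) = 1.20 x 10^-5 M
[SCN^-] = 2.3 × 10^-4 × (22.4/38.1) = 1.35 × 10^-4 M
AgSCN(s) ⇌ Ag^+ + SCN^-, so Q = [Ag^+][SCN^-]
Q = (1.20 × 10^-5)(1.35 x 10^-4) = 1.6 × 10^-9
Q > Ksp, so AgSCN will precipitate.

1.6e-9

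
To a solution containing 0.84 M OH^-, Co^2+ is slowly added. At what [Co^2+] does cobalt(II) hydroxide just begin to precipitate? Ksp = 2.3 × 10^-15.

[Co^2+] ≈ 3.3 x 10^-15 M

Co(OH)2(s) <=> Co^2+(aq) + 2 OH^-(aq)
Ksp = [Co^2+][OH^-]^2
Precipitation begins when Q = Ksp. With [OH^-] = 0.84 M:
2.3 × 10^-15 = (0.84)^2 × [Co^2+]
[Co^2+] = (2.3 × 10^-15 / 7.06 x 10^-1) = 3.3 × 10^-15 M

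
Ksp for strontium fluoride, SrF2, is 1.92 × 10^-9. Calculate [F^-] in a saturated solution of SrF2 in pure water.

SrF2(s) <=> Sr^2+ + 2 F^-
Ksp = [Sr^2+][F^-]^2
If s mol/L of SrF2 dissolves, [Sr^2+] = s and [F^-] = 2s.
So Ksp = s × (2s)^2 = 4s^3
Solving, s = (1.92 × 10^-9/4)^(1/3) = 7.830 × 10^-4 M
[F^-] = 2s = 1.57 × 10^-3 M

1.57e-3 M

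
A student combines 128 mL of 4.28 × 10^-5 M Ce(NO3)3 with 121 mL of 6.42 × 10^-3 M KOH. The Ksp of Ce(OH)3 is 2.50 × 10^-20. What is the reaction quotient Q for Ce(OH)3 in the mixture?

Q = 6.68 × 10^-13

Total volume = 128 + 121 = 249 mL.
[Ce^3+] = 4.28 × 10^-5 × (128/249) = 2.200 × 10^-5 M
[OH^-] = 6.42 x 10^-3 × (121/249) = 3.120 × 10^-3 M
Ce(OH)3(s) <=> Ce^3+(aq) + 3 OH^-(aq), so Q = [Ce^3+][OH^-]^3
Q = (2.200 x 10^-5)(3.120 x 10^-3)^3 = 6.68 x 10^-13
Q > Ksp, so Ce(OH)3 will precipitate.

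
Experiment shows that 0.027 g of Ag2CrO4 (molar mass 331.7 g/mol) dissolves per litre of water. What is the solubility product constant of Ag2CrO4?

Molar solubility s = (2.7 × 10^-2 g/L) / (331.7 g/mol) = 8.14 × 10^-5 M.
Ag2CrO4(s) ⇌ 2 Ag^+ + CrO4^2-
Let s = molar solubility. Then [Ag^+] = 2s and [CrO4^2-] = s.
Ksp = [Ag^+]^2[CrO4^2-]
Substituting: Ksp = (2s)^2s = 4s^3
Ksp = 4 × (8.14 x 10^-5)^3 = 2.2 x 10^-12

Ksp = 2.2 x 10^-12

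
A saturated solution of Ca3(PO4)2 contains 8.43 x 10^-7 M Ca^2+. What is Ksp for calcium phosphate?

Ca3(PO4)2(s) <=> 3 Ca^2+(aq) + 2 PO4^3-(aq)
Stoichiometry gives [PO4^3-] = (2/3)[Ca^2+] = 5.620 x 10^-7 M.
Ksp = [Ca^2+]^3[PO4^3-]^2
Ksp = (8.43 × 10^-7)^3 × (5.620 × 10^-7)^2 = 1.89 × 10^-31

1.89 x 10^-31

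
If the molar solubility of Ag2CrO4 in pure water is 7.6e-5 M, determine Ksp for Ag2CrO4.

Ag2CrO4(s) ⇌ 2 Ag^+(aq) + CrO4^2-(aq)
If s mol/L of Ag2CrO4 dissolves, [Ag^+] = 2s and [CrO4^2-] = s.
Ksp = [Ag^+]^2[CrO4^2-]
Substituting: Ksp = (2s)^2s = 4s^3
With s = 7.6 x 10^-5: Ksp = 1.8 x 10^-12

1.8e-12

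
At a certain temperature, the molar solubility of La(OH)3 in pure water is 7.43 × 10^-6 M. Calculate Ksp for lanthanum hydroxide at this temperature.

La(OH)3(s) <=> La^3+ + 3 OH^-
If s mol/L of La(OH)3 dissolves, [La^3+] = s and [OH^-] = 3s.
Ksp = [La^3+][OH^-]^3
Substituting: Ksp = s(3s)^3 = 27s^4
With s = 7.43 × 10^-6: Ksp = 8.23 × 10^-20

Ksp = 8.23 × 10^-20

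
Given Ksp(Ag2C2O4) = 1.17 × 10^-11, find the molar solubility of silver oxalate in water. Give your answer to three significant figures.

Ag2C2O4(s) <=> 2 Ag^+(aq) + C2O4^2-(aq)
Ksp = [Ag^+]^2[C2O4^2-]
For each mole of Ag2C2O4 that dissolves: [Ag^+] = 2s, [C2O4^2-] = s.
Substituting: Ksp = (2s)^2s = 4s^3
Solving, s = (1.17 × 10^-11/4)^(1/3) = 1.43 x 10^-4 M

s ≈ 1.43 × 10^-4 M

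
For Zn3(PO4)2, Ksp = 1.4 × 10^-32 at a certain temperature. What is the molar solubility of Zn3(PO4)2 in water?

Zn3(PO4)2(s) <=> 3 Zn^2+ + 2 PO4^3-
Ksp = [Zn^2+]^3[PO4^3-]^2
If s mol/L of Zn3(PO4)2 dissolves, [Zn^2+] = 3s and [PO4^3-] = 2s.
Ksp = (3s)^3(2s)^2 = 108s^5
s^5 = 1.4 × 10^-32 / 108, so s = 1.7 × 10^-7 M

s ≈ 1.7 × 10^-7 M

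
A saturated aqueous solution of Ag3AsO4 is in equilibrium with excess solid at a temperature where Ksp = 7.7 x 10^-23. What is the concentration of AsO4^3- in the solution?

Ag3AsO4(s) ⇌ 3 Ag^+(aq) + AsO4^3-(aq)
Ksp = [Ag^+]^3[AsO4^3-]
If s mol/L of Ag3AsO4 dissolves, [Ag^+] = 3s and [AsO4^3-] = s.
Substituting: Ksp = (3s)^3s = 27s^4
Solving, s = (7.7 x 10^-23/27)^(1/4) = 1.30 × 10^-6 M
[AsO4^3-] = s = 1.3 × 10^-6 M

1.3e-6 M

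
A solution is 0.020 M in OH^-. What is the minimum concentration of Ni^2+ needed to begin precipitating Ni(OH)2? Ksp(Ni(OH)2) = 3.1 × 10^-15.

Ni(OH)2(s) <=> Ni^2+ + 2 OH^-
Ksp = [Ni^2+][OH^-]^2
Precipitation begins when Q = Ksp. With [OH^-] = 0.020 M:
3.1 × 10^-15 = (0.020)^2 × [Ni^2+]
[Ni^2+] = (3.1 × 10^-15 / 4.00 × 10^-4) = 7.8 × 10^-12 M

7.8 x 10^-12 M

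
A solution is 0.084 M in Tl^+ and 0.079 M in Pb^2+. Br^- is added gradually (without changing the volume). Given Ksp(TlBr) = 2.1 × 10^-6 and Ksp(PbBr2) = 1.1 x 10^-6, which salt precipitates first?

Each salt begins to precipitate when Q = Ksp, i.e. when [Br^-] reaches its threshold.
For TlBr: 2.1 × 10^-6 = 0.084 × [Br^-]  ⇒  [Br^-] = 2.5 × 10^-5 M.
For PbBr2: 1.1 x 10^-6 = 0.079 × [Br^-]^2  ⇒  [Br^-] = 3.7 x 10^-3 M.
The salt with the lower threshold [Br^-] precipitates first: TlBr.

TlBr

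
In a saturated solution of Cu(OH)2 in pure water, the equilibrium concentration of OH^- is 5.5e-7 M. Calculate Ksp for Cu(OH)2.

Cu(OH)2(s) ⇌ Cu^2+(aq) + 2 OH^-(aq)
Stoichiometry gives [Cu^2+] = (1/2)[OH^-] = 2.75 × 10^-7 M.
Ksp = [Cu^2+][OH^-]^2
Ksp = 2.75 × 10^-7 × (5.5 × 10^-7)^2 = 8.3 x 10^-20

Ksp = 8.3 × 10^-20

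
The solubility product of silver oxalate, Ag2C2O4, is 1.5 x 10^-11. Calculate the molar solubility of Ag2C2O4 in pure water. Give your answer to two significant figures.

1.6 x 10^-4 M

Ag2C2O4(s) <=> 2 Ag^+(aq) + C2O4^2-(aq)
Ksp = [Ag^+]^2[C2O4^2-]
For each mole of Ag2C2O4 that dissolves: [Ag^+] = 2s, [C2O4^2-] = s.
Ksp = (2s)^2s = 4s^3
s^3 = 1.5 x 10^-11 / 4, so s = 1.6 × 10^-4 M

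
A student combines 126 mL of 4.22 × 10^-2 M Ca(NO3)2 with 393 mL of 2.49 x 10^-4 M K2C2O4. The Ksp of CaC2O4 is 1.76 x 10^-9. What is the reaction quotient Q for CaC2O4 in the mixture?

Total volume = 126 + 393 = 519 mL.
[Ca^2+] = 4.22 x 10^-2 × (126/519) = 1.025 × 10^-2 M
[C2O4^2-] = 2.49 × 10^-4 × (393/519) = 1.885 x 10^-4 M
CaC2O4(s) <=> Ca^2+(aq) + C2O4^2-(aq), so Q = [Ca^2+][C2O4^2-]
Q = (1.025 x 10^-2)(1.885 × 10^-4) = 1.93 × 10^-6
Q > Ksp, so CaC2O4 will precipitate.

Q = 1.93 x 10^-6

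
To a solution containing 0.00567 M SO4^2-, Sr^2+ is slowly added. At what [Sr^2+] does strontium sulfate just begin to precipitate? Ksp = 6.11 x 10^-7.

SrSO4(s) ⇌ Sr^2+ + SO4^2-
Ksp = [Sr^2+][SO4^2-]
Precipitation begins when Q = Ksp. With [SO4^2-] = 0.00567 M:
6.11 x 10^-7 = (0.00567) × [Sr^2+]
[Sr^2+] = (6.11 x 10^-7 / 5.67 × 10^-3) = 1.08 × 10^-4 M

[Sr^2+] = 1.08e-4 M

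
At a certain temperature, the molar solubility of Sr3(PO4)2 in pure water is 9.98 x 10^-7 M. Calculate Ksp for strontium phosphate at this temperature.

1.07 × 10^-28

Sr3(PO4)2(s) ⇌ 3 Sr^2+(aq) + 2 PO4^3-(aq)
If s mol/L of Sr3(PO4)2 dissolves, [Sr^2+] = 3s and [PO4^3-] = 2s.
Ksp = [Sr^2+]^3[PO4^3-]^2
Substituting: Ksp = (3s)^3(2s)^2 = 108s^5
Ksp = 108 × (9.98 × 10^-7)^5 = 1.07 × 10^-28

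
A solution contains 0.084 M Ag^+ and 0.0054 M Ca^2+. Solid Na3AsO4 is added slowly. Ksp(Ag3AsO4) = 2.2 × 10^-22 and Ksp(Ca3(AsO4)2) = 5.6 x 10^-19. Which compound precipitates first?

Ag3AsO4

Precipitation of each salt starts when its ion product equals its Ksp.
For Ag3AsO4: 2.2 × 10^-22 = (0.084)^3 × [AsO4^3-]  ⇒  [AsO4^3-] = 3.7 x 10^-19 M.
For Ca3(AsO4)2: 5.6 x 10^-19 = (0.0054)^3 × [AsO4^3-]^2  ⇒  [AsO4^3-] = 1.9 × 10^-6 M.
The salt with the lower threshold [AsO4^3-] precipitates first: Ag3AsO4.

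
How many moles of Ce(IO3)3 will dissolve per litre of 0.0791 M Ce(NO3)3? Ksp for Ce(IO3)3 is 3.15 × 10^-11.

Ce(IO3)3(s) ⇌ Ce^3+(aq) + 3 IO3^-(aq)
Ksp = [Ce^3+][IO3^-]^3
If s mol/L dissolves here, [Ce^3+] = 0.0791 + s ≈ 0.0791, [IO3^-] = 3s (common-ion effect: Ce^3+ is already 0.0791 M).
Ksp ≈ 0.0791 × (3s)^3
s = 2.45 x 10^-4 M
Check: s = 2.5 × 10^-4 ≪ 0.0791, so the approximation is valid.

s ≈ 2.45 × 10^-4 M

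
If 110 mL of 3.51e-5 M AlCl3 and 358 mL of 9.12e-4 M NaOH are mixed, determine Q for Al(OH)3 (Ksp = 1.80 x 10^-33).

Q ≈ 2.80 x 10^-15

Total volume = 110 + 358 = 468 mL.
[Al^3+] = 3.51 × 10^-5 × (110/468) = 8.250 x 10^-6 M
[OH^-] = 9.12 × 10^-4 × (358/468) = 6.976 × 10^-4 M
Al(OH)3(s) ⇌ Al^3+(aq) + 3 OH^-(aq), so Q = [Al^3+][OH^-]^3
Q = (8.250 x 10^-6)(6.976 x 10^-4)^3 = 2.80 × 10^-15
Q > Ksp, so Al(OH)3 will precipitate.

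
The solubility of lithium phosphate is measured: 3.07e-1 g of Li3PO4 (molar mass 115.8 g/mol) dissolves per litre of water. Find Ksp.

Ksp = 1.33 x 10^-9

Molar solubility s = (3.07 × 10^-1 g/L) / (115.8 g/mol) = 2.651 × 10^-3 M.
Li3PO4(s) ⇌ 3 Li^+ + PO4^3-
With molar solubility s: [Li^+] = 3s, [PO4^3-] = s.
Ksp = [Li^+]^3[PO4^3-]
Ksp = (3s)^3s = 27s^4
Ksp = 27 × (2.651 × 10^-3)^4 = 1.33 × 10^-9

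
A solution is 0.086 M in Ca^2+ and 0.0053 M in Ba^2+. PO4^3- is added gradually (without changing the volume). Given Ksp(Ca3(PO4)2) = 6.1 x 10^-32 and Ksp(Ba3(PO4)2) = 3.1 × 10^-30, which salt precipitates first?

Ca3(PO4)2

Precipitation of each salt starts when its ion product equals its Ksp.
For Ca3(PO4)2: 6.1 x 10^-32 = (0.086)^3 × [PO4^3-]^2  ⇒  [PO4^3-] = 9.8 × 10^-15 M.
For Ba3(PO4)2: 3.1 × 10^-30 = (0.0053)^3 × [PO4^3-]^2  ⇒  [PO4^3-] = 4.6 × 10^-12 M.
The salt with the lower threshold [PO4^3-] precipitates first: Ca3(PO4)2.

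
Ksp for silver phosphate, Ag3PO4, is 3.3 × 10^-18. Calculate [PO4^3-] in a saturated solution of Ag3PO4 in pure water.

Ag3PO4(s) ⇌ 3 Ag^+ + PO4^3-
Ksp = [Ag^+]^3[PO4^3-]
If s mol/L of Ag3PO4 dissolves, [Ag^+] = 3s and [PO4^3-] = s.
Substituting: Ksp = (3s)^3s = 27s^4
s^4 = 3.3 × 10^-18 / 27, so s = 1.87 × 10^-5 M
[PO4^3-] = s = 1.9 × 10^-5 M

[PO4^3-] ≈ 1.9 × 10^-5 M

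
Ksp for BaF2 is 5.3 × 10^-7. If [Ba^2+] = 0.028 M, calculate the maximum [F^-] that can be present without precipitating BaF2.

[F^-] ≈ 4.4 x 10^-3 M

BaF2(s) ⇌ Ba^2+ + 2 F^-
Ksp = [Ba^2+][F^-]^2
Precipitation begins when Q = Ksp. With [Ba^2+] = 0.028 M:
5.3 × 10^-7 = (0.028) × [F^-]^2
[F^-] = (5.3 × 10^-7 / 2.8 × 10^-2)^(1/2) = 4.4 × 10^-3 M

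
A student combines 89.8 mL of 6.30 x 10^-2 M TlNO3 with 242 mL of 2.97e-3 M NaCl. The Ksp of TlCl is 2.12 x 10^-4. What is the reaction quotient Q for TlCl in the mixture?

3.69e-5

Total volume = 89.8 + 242 = 331.8 mL.
[Tl^+] = 6.30 × 10^-2 × (89.8/331.8) = 1.705 × 10^-2 M
[Cl^-] = 2.97 × 10^-3 × (242/331.8) = 2.166 × 10^-3 M
TlCl(s) <=> Tl^+ + Cl^-, so Q = [Tl^+][Cl^-]
Q = (1.705 x 10^-2)(2.166 × 10^-3) = 3.69 × 10^-5
Q < Ksp, so no precipitate of TlCl forms.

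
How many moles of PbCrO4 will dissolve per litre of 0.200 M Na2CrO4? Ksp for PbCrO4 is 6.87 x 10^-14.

PbCrO4(s) ⇌ Pb^2+(aq) + CrO4^2-(aq)
Ksp = [Pb^2+][CrO4^2-]
If s mol/L dissolves here, [Pb^2+] = s, [CrO4^2-] = 0.200 + s ≈ 0.200 (common-ion effect: CrO4^2- is already 0.200 M).
Ksp ≈ s × 0.200
s = 3.44 × 10^-13 M
Check: s = 3.4 x 10^-13 ≪ 0.200, so the approximation is valid.

s = 3.44 × 10^-13 M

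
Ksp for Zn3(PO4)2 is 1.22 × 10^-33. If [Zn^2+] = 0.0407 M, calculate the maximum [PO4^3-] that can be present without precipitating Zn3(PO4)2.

Zn3(PO4)2(s) ⇌ 3 Zn^2+ + 2 PO4^3-
Ksp = [Zn^2+]^3[PO4^3-]^2
Precipitation begins when Q = Ksp. With [Zn^2+] = 0.0407 M:
1.22 × 10^-33 = (0.0407)^3 × [PO4^3-]^2
[PO4^3-] = (1.22 × 10^-33 / 6.742 x 10^-5)^(1/2) = 4.25 x 10^-15 M

[PO4^3-] = 4.25 × 10^-15 M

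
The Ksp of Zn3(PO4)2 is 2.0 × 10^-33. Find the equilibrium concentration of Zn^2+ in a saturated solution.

Zn3(PO4)2(s) ⇌ 3 Zn^2+(aq) + 2 PO4^3-(aq)
Ksp = [Zn^2+]^3[PO4^3-]^2
For each mole of Zn3(PO4)2 that dissolves: [Zn^2+] = 3s, [PO4^3-] = 2s.
Ksp = (3s)^3(2s)^2 = 108s^5
s^5 = 2.0 × 10^-33 / 108, so s = 1.13 x 10^-7 M
[Zn^2+] = 3s = 3.4 × 10^-7 M

[Zn^2+] = 3.4 × 10^-7 M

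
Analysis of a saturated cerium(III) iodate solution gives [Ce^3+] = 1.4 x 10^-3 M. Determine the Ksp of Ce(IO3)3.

Ce(IO3)3(s) <=> Ce^3+ + 3 IO3^-
Stoichiometry gives [IO3^-] = (3/1)[Ce^3+] = 4.20 × 10^-3 M.
Ksp = [Ce^3+][IO3^-]^3
Ksp = 1.4 x 10^-3 × (4.20 × 10^-3)^3 = 1.0 x 10^-10

Ksp ≈ 1.0 × 10^-10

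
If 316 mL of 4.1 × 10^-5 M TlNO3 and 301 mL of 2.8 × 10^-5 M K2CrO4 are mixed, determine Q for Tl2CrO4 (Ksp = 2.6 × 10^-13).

Total volume = 316 + 301 = 617 mL.
[Tl^+] = 4.1 x 10^-5 × (316/617) = 2.10 x 10^-5 M
[CrO4^2-] = 2.8 × 10^-5 × (301/617) = 1.37 × 10^-5 M
Tl2CrO4(s) <=> 2 Tl^+(aq) + CrO4^2-(aq), so Q = [Tl^+]^2[CrO4^2-]
Q = (2.10 × 10^-5)^2(1.37 × 10^-5) = 6.0 × 10^-15
Q < Ksp, so no precipitate of Tl2CrO4 forms.

Q = 6.0 x 10^-15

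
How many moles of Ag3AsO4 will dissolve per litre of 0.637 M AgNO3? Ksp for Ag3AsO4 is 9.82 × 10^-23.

s ≈ 3.80e-22 M

Ag3AsO4(s) <=> 3 Ag^+ + AsO4^3-
Ksp = [Ag^+]^3[AsO4^3-]
If s mol/L dissolves here, [Ag^+] = 0.637 + 3s ≈ 0.637, [AsO4^3-] = s (since Ag^+ from AgNO3 dominates).
Ksp ≈ (0.637)^3 × s
s = 3.80 x 10^-22 M
Check: 3s = 1.1 x 10^-21 ≪ 0.637, so the approximation is valid.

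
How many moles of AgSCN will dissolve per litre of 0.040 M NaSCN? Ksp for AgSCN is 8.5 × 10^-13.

s ≈ 2.1 × 10^-11 M

AgSCN(s) ⇌ Ag^+(aq) + SCN^-(aq)
Ksp = [Ag^+][SCN^-]
Let s = moles of AgSCN that dissolve per litre. [Ag^+] = s, [SCN^-] = 0.040 + s ≈ 0.040 (Ksp is small, so little additional dissolves).
Ksp ≈ s × 0.040
s = 2.1 x 10^-11 M
Check: s = 2.1 x 10^-11 ≪ 0.040, so the approximation is valid.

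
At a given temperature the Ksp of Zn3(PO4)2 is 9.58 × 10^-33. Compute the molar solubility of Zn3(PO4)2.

s ≈ 1.55e-7 M

Zn3(PO4)2(s) ⇌ 3 Zn^2+(aq) + 2 PO4^3-(aq)
Ksp = [Zn^2+]^3[PO4^3-]^2
With molar solubility s: [Zn^2+] = 3s, [PO4^3-] = 2s.
So Ksp = (3s)^3 × (2s)^2 = 108s^5
s = (9.58 × 10^-33 / 108)^(1/5) = 1.55 × 10^-7 M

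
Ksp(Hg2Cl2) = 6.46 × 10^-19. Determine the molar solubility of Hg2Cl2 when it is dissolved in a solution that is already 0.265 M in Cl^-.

Hg2Cl2(s) ⇌ Hg2^2+(aq) + 2 Cl^-(aq)
Ksp = [Hg2^2+][Cl^-]^2
Let s = moles of Hg2Cl2 that dissolve per litre. [Hg2^2+] = s, [Cl^-] = 0.265 + 2s ≈ 0.265 (Ksp is small, so little additional dissolves).
Ksp ≈ s × (0.265)^2
s = 9.20 × 10^-18 M
Check: 2s = 1.8 × 10^-17 ≪ 0.265, so the approximation is valid.

9.20 x 10^-18 M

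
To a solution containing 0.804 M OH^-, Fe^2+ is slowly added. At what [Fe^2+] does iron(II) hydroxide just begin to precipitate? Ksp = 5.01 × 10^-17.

Fe(OH)2(s) ⇌ Fe^2+ + 2 OH^-
Ksp = [Fe^2+][OH^-]^2
Precipitation begins when Q = Ksp. With [OH^-] = 0.804 M:
5.01 × 10^-17 = (0.804)^2 × [Fe^2+]
[Fe^2+] = (5.01 × 10^-17 / 6.464 x 10^-1) = 7.75 × 10^-17 M

[Fe^2+] = 7.75 × 10^-17 M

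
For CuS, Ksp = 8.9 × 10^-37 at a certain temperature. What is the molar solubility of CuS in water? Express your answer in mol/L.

CuS(s) ⇌ Cu^2+ + S^2-
Ksp = [Cu^2+][S^2-]
Let s = molar solubility. Then [Cu^2+] = s and [S^2-] = s.
Ksp = (s)(s) = s^2
s = √(8.9 × 10^-37) = 9.4 × 10^-19 M

s ≈ 9.4 × 10^-19 M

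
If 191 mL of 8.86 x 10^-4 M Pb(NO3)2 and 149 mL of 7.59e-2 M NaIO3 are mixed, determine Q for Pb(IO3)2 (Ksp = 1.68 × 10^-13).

Total volume = 191 + 149 = 340 mL.
[Pb^2+] = 8.86 x 10^-4 × (191/340) = 4.977 x 10^-4 M
[IO3^-] = 7.59 × 10^-2 × (149/340) = 3.326 x 10^-2 M
Pb(IO3)2(s) <=> Pb^2+(aq) + 2 IO3^-(aq), so Q = [Pb^2+][IO3^-]^2
Q = (4.977 × 10^-4)(3.326 x 10^-2)^2 = 5.51 × 10^-7
Q > Ksp, so Pb(IO3)2 will precipitate.

Q ≈ 5.51 × 10^-7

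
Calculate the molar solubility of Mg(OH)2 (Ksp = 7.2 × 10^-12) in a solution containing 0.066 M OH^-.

s = 1.7 x 10^-9 M

Mg(OH)2(s) ⇌ Mg^2+(aq) + 2 OH^-(aq)
Ksp = [Mg^2+][OH^-]^2
Let s be the molar solubility in this solution. [Mg^2+] = s, [OH^-] = 0.066 + 2s ≈ 0.066 (Ksp is small, so little additional dissolves).
Ksp ≈ s × (0.066)^2
s = 1.7 × 10^-9 M
Check: 2s = 3.3 x 10^-9 ≪ 0.066, so the approximation is valid.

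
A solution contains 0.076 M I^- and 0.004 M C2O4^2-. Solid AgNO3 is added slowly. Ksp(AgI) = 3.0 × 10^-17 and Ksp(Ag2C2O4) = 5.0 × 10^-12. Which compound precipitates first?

AgI

Precipitation of each salt starts when its ion product equals its Ksp.
For AgI: 3.0 × 10^-17 = 0.076 × [Ag^+]  ⇒  [Ag^+] = 3.9 × 10^-16 M.
For Ag2C2O4: 5.0 × 10^-12 = 0.004 × [Ag^+]^2  ⇒  [Ag^+] = 3.5 × 10^-5 M.
The salt with the lower threshold [Ag^+] precipitates first: AgI.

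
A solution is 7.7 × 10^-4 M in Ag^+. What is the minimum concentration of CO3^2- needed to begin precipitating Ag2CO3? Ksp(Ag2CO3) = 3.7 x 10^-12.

[CO3^2-] ≈ 6.2e-6 M

Ag2CO3(s) <=> 2 Ag^+ + CO3^2-
Ksp = [Ag^+]^2[CO3^2-]
Precipitation begins when Q = Ksp. With [Ag^+] = 7.7 × 10^-4 M:
3.7 x 10^-12 = (7.7 × 10^-4)^2 × [CO3^2-]
[CO3^2-] = (3.7 x 10^-12 / 5.93 × 10^-7) = 6.2 x 10^-6 M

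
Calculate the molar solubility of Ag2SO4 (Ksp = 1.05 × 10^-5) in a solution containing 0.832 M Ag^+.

s = 1.52 × 10^-5 M

Ag2SO4(s) <=> 2 Ag^+ + SO4^2-
Ksp = [Ag^+]^2[SO4^2-]
If s mol/L dissolves here, [Ag^+] = 0.832 + 2s ≈ 0.832, [SO4^2-] = s (common-ion effect: Ag^+ is already 0.832 M).
Ksp ≈ (0.832)^2 × s
s = 1.52 × 10^-5 M
Check: 2s = 3.0 x 10^-5 ≪ 0.832, so the approximation is valid.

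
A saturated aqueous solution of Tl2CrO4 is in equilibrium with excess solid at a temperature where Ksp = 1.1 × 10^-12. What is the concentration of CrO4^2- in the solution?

[CrO4^2-] ≈ 6.5 x 10^-5 M

Tl2CrO4(s) ⇌ 2 Tl^+ + CrO4^2-
Ksp = [Tl^+]^2[CrO4^2-]
If s mol/L of Tl2CrO4 dissolves, [Tl^+] = 2s and [CrO4^2-] = s.
Substituting: Ksp = (2s)^2s = 4s^3
s^3 = 1.1 × 10^-12 / 4, so s = 6.50 × 10^-5 M
[CrO4^2-] = s = 6.5 x 10^-5 M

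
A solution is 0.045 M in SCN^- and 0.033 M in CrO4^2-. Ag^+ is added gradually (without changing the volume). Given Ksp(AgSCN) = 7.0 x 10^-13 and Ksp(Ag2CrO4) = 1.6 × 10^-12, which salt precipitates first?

Precipitation of each salt starts when its ion product equals its Ksp.
For AgSCN: 7.0 x 10^-13 = 0.045 × [Ag^+]  ⇒  [Ag^+] = 1.6 x 10^-11 M.
For Ag2CrO4: 1.6 × 10^-12 = 0.033 × [Ag^+]^2  ⇒  [Ag^+] = 7.0 × 10^-6 M.
The salt with the lower threshold [Ag^+] precipitates first: AgSCN.

AgSCN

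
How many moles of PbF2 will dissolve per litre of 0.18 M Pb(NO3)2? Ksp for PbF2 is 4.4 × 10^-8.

s = 2.5e-4 M

PbF2(s) <=> Pb^2+ + 2 F^-
Ksp = [Pb^2+][F^-]^2
If s mol/L dissolves here, [Pb^2+] = 0.18 + s ≈ 0.18, [F^-] = 2s (common-ion effect: Pb^2+ is already 0.18 M).
Ksp ≈ 0.18 × (2s)^2
s = 2.5 × 10^-4 M
Check: s = 2.5 × 10^-4 ≪ 0.18, so the approximation is valid.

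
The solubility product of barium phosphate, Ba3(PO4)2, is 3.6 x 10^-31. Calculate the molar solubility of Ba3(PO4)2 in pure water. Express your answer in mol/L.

s = 3.2 × 10^-7 M

Ba3(PO4)2(s) ⇌ 3 Ba^2+(aq) + 2 PO4^3-(aq)
Ksp = [Ba^2+]^3[PO4^3-]^2
With molar solubility s: [Ba^2+] = 3s, [PO4^3-] = 2s.
So Ksp = (3s)^3 × (2s)^2 = 108s^5
Solving, s = (3.6 x 10^-31/108)^(1/5) = 3.2 x 10^-7 M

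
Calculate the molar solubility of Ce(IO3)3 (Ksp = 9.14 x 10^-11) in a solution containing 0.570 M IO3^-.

Ce(IO3)3(s) ⇌ Ce^3+ + 3 IO3^-
Ksp = [Ce^3+][IO3^-]^3
If s mol/L dissolves here, [Ce^3+] = s, [IO3^-] = 0.570 + 3s ≈ 0.570 (common-ion effect: IO3^- is already 0.570 M).
Ksp ≈ s × (0.570)^3
s = 4.94 x 10^-10 M
Check: 3s = 1.5 × 10^-9 ≪ 0.570, so the approximation is valid.

4.94 × 10^-10 M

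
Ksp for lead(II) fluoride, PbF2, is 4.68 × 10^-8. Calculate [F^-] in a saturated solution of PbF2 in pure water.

PbF2(s) ⇌ Pb^2+(aq) + 2 F^-(aq)
Ksp = [Pb^2+][F^-]^2
If s mol/L of PbF2 dissolves, [Pb^2+] = s and [F^-] = 2s.
Ksp = s(2s)^2 = 4s^3
s^3 = 4.68 × 10^-8 / 4, so s = 2.270 × 10^-3 M
[F^-] = 2s = 4.54 x 10^-3 M

[F^-] = 4.54 × 10^-3 M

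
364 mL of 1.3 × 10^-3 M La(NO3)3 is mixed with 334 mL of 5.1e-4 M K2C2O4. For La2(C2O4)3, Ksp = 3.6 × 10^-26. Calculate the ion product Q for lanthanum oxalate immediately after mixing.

Q ≈ 6.7 x 10^-18

Total volume = 364 + 334 = 698 mL.
[La^3+] = 1.3 x 10^-3 × (364/698) = 6.78 x 10^-4 M
[C2O4^2-] = 5.1 x 10^-4 × (334/698) = 2.44 x 10^-4 M
La2(C2O4)3(s) <=> 2 La^3+ + 3 C2O4^2-, so Q = [La^3+]^2[C2O4^2-]^3
Q = (6.78 × 10^-4)^2(2.44 × 10^-4)^3 = 6.7 x 10^-18
Q > Ksp, so La2(C2O4)3 will precipitate.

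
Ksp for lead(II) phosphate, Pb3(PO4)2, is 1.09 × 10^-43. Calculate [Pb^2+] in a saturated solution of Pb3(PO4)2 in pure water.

Pb3(PO4)2(s) <=> 3 Pb^2+(aq) + 2 PO4^3-(aq)
Ksp = [Pb^2+]^3[PO4^3-]^2
With molar solubility s: [Pb^2+] = 3s, [PO4^3-] = 2s.
So Ksp = (3s)^3 × (2s)^2 = 108s^5
Solving, s = (1.09 × 10^-43/108)^(1/5) = 1.002 x 10^-9 M
[Pb^2+] = 3s = 3.01 × 10^-9 M

[Pb^2+] = 3.01e-9 M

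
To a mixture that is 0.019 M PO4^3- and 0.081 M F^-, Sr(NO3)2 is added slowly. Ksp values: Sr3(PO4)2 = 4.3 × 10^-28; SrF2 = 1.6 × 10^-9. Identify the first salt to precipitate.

Sr3(PO4)2

Precipitation of each salt starts when its ion product equals its Ksp.
For Sr3(PO4)2: 4.3 × 10^-28 = (0.019)^2 × [Sr^2+]^3  ⇒  [Sr^2+] = 1.1 x 10^-8 M.
For SrF2: 1.6 × 10^-9 = (0.081)^2 × [Sr^2+]  ⇒  [Sr^2+] = 2.4 x 10^-7 M.
The salt with the lower threshold [Sr^2+] precipitates first: Sr3(PO4)2.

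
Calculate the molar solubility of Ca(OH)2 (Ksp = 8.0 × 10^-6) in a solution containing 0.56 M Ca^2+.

s = 1.9e-3 M

Ca(OH)2(s) ⇌ Ca^2+ + 2 OH^-
Ksp = [Ca^2+][OH^-]^2
Let s be the molar solubility in this solution. [Ca^2+] = 0.56 + s ≈ 0.56, [OH^-] = 2s (since the Ca^2+ already present dominates).
Ksp ≈ 0.56 × (2s)^2
s = 1.9 × 10^-3 M
Check: s = 1.9 x 10^-3 ≪ 0.56, so the approximation is valid.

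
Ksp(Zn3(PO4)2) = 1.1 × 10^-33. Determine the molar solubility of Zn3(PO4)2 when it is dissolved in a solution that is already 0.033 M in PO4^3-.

s = 3.3e-11 M

Zn3(PO4)2(s) ⇌ 3 Zn^2+(aq) + 2 PO4^3-(aq)
Ksp = [Zn^2+]^3[PO4^3-]^2
If s mol/L dissolves here, [Zn^2+] = 3s, [PO4^3-] = 0.033 + 2s ≈ 0.033 (Ksp is small, so little additional dissolves).
Ksp ≈ (3s)^3 × (0.033)^2
s = 3.3 × 10^-11 M
Check: 2s = 6.7 x 10^-11 ≪ 0.033, so the approximation is valid.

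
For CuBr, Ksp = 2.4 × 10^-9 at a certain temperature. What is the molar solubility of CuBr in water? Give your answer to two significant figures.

CuBr(s) ⇌ Cu^+ + Br^-
Ksp = [Cu^+][Br^-]
For each mole of CuBr that dissolves: [Cu^+] = s, [Br^-] = s.
Ksp = s × s = s^2
s = √(2.4 × 10^-9) = 4.9 × 10^-5 M

s ≈ 4.9e-5 M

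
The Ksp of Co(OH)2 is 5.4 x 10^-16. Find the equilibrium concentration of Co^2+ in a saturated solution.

[Co^2+] ≈ 5.1 x 10^-6 M

Co(OH)2(s) <=> Co^2+ + 2 OH^-
Ksp = [Co^2+][OH^-]^2
If s mol/L of Co(OH)2 dissolves, [Co^2+] = s and [OH^-] = 2s.
Ksp = s(2s)^2 = 4s^3
s^3 = 5.4 x 10^-16 / 4, so s = 5.13 x 10^-6 M
[Co^2+] = s = 5.1 x 10^-6 M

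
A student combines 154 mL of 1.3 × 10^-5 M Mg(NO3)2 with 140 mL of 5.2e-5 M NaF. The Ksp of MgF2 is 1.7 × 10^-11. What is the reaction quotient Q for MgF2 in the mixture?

Q = 4.2 × 10^-15

Total volume = 154 + 140 = 294 mL.
[Mg^2+] = 1.3 × 10^-5 × (154/294) = 6.81 x 10^-6 M
[F^-] = 5.2 x 10^-5 × (140/294) = 2.48 × 10^-5 M
MgF2(s) <=> Mg^2+ + 2 F^-, so Q = [Mg^2+][F^-]^2
Q = (6.81 × 10^-6)(2.48 x 10^-5)^2 = 4.2 x 10^-15
Q < Ksp, so no precipitate of MgF2 forms.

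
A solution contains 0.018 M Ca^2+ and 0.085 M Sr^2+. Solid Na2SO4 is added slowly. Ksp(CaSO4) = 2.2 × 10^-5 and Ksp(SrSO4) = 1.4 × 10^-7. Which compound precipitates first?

Precipitation of each salt starts when its ion product equals its Ksp.
For CaSO4: 2.2 × 10^-5 = 0.018 × [SO4^2-]  ⇒  [SO4^2-] = 1.2 x 10^-3 M.
For SrSO4: 1.4 × 10^-7 = 0.085 × [SO4^2-]  ⇒  [SO4^2-] = 1.6 × 10^-6 M.
The salt with the lower threshold [SO4^2-] precipitates first: SrSO4.

SrSO4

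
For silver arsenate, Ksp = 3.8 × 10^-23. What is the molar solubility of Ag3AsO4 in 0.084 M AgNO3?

Ag3AsO4(s) <=> 3 Ag^+ + AsO4^3-
Ksp = [Ag^+]^3[AsO4^3-]
If s mol/L dissolves here, [Ag^+] = 0.084 + 3s ≈ 0.084, [AsO4^3-] = s (common-ion effect: Ag^+ is already 0.084 M).
Ksp ≈ (0.084)^3 × s
s = 6.4 x 10^-20 M
Check: 3s = 1.9 × 10^-19 ≪ 0.084, so the approximation is valid.

s ≈ 6.4 × 10^-20 M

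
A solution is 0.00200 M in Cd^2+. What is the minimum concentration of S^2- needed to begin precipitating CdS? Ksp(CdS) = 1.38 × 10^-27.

[S^2-] ≈ 6.90 x 10^-25 M

CdS(s) ⇌ Cd^2+(aq) + S^2-(aq)
Ksp = [Cd^2+][S^2-]
Precipitation begins when Q = Ksp. With [Cd^2+] = 0.00200 M:
1.38 × 10^-27 = (0.00200) × [S^2-]
[S^2-] = (1.38 × 10^-27 / 2.00 × 10^-3) = 6.90 x 10^-25 M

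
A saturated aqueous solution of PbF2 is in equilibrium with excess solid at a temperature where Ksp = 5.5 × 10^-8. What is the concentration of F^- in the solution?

[F^-] = 4.8 x 10^-3 M

PbF2(s) <=> Pb^2+(aq) + 2 F^-(aq)
Ksp = [Pb^2+][F^-]^2
If s mol/L of PbF2 dissolves, [Pb^2+] = s and [F^-] = 2s.
So Ksp = s × (2s)^2 = 4s^3
s = (5.5 × 10^-8 / 4)^(1/3) = 2.40 x 10^-3 M
[F^-] = 2s = 4.8 × 10^-3 M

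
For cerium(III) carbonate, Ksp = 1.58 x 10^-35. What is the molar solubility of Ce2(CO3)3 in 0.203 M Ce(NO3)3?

s = 2.42e-12 M

Ce2(CO3)3(s) ⇌ 2 Ce^3+(aq) + 3 CO3^2-(aq)
Ksp = [Ce^3+]^2[CO3^2-]^3
Let s be the molar solubility in this solution. [Ce^3+] = 0.203 + 2s ≈ 0.203, [CO3^2-] = 3s (common-ion effect: Ce^3+ is already 0.203 M).
Ksp ≈ (0.203)^2 × (3s)^3
s = 2.42 x 10^-12 M
Check: 2s = 4.8 x 10^-12 ≪ 0.203, so the approximation is valid.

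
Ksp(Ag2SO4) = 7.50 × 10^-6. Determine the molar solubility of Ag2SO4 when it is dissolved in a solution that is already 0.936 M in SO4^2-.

Ag2SO4(s) <=> 2 Ag^+ + SO4^2-
Ksp = [Ag^+]^2[SO4^2-]
If s mol/L dissolves here, [Ag^+] = 2s, [SO4^2-] = 0.936 + s ≈ 0.936 (Ksp is small, so little additional dissolves).
Ksp ≈ (2s)^2 × 0.936
s = 1.42 × 10^-3 M
Check: s = 1.4 x 10^-3 ≪ 0.936, so the approximation is valid.

s = 1.42e-3 M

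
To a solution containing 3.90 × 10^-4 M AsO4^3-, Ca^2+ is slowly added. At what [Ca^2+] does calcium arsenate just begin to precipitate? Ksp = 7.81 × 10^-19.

Ca3(AsO4)2(s) <=> 3 Ca^2+(aq) + 2 AsO4^3-(aq)
Ksp = [Ca^2+]^3[AsO4^3-]^2
Precipitation begins when Q = Ksp. With [AsO4^3-] = 3.90 × 10^-4 M:
7.81 × 10^-19 = (3.90 × 10^-4)^2 × [Ca^2+]^3
[Ca^2+] = (7.81 × 10^-19 / 1.521 × 10^-7)^(1/3) = 1.73 × 10^-4 M

1.73 x 10^-4 M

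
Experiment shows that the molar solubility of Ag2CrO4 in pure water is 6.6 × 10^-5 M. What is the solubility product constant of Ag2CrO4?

Ag2CrO4(s) ⇌ 2 Ag^+(aq) + CrO4^2-(aq)
If s mol/L of Ag2CrO4 dissolves, [Ag^+] = 2s and [CrO4^2-] = s.
Ksp = [Ag^+]^2[CrO4^2-]
So Ksp = (2s)^2 × s = 4s^3
With s = 6.6 × 10^-5: Ksp = 1.1 x 10^-12

Ksp ≈ 1.1 x 10^-12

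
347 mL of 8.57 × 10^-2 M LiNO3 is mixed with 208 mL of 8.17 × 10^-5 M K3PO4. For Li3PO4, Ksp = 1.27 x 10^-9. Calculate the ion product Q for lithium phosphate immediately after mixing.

Q ≈ 4.71 x 10^-9

Total volume = 347 + 208 = 555 mL.
[Li^+] = 8.57 × 10^-2 × (347/555) = 5.358 x 10^-2 M
[PO4^3-] = 8.17 x 10^-5 × (208/555) = 3.062 × 10^-5 M
Li3PO4(s) <=> 3 Li^+ + PO4^3-, so Q = [Li^+]^3[PO4^3-]
Q = (5.358 × 10^-2)^3(3.062 × 10^-5) = 4.71 × 10^-9
Q > Ksp, so Li3PO4 will precipitate.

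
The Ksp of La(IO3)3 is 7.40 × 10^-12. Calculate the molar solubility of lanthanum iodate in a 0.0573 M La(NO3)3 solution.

s ≈ 1.68 x 10^-4 M

La(IO3)3(s) ⇌ La^3+(aq) + 3 IO3^-(aq)
Ksp = [La^3+][IO3^-]^3
Let s be the molar solubility in this solution. [La^3+] = 0.0573 + s ≈ 0.0573, [IO3^-] = 3s (common-ion effect: La^3+ is already 0.0573 M).
Ksp ≈ 0.0573 × (3s)^3
s = 1.68 × 10^-4 M
Check: s = 1.7 x 10^-4 ≪ 0.0573, so the approximation is valid.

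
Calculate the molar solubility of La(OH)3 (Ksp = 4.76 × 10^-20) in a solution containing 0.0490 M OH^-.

La(OH)3(s) ⇌ La^3+ + 3 OH^-
Ksp = [La^3+][OH^-]^3
Let s be the molar solubility in this solution. [La^3+] = s, [OH^-] = 0.0490 + 3s ≈ 0.0490 (Ksp is small, so little additional dissolves).
Ksp ≈ s × (0.0490)^3
s = 4.05 × 10^-16 M
Check: 3s = 1.2 x 10^-15 ≪ 0.0490, so the approximation is valid.

4.05e-16 M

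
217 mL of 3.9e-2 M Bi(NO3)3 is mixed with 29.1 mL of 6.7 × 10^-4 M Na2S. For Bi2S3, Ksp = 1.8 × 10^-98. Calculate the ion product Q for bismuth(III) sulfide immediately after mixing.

Q = 5.9e-16

Total volume = 217 + 29.1 = 246.1 mL.
[Bi^3+] = 3.9 × 10^-2 × (217/246.1) = 3.44 x 10^-2 M
[S^2-] = 6.7 × 10^-4 × (29.1/246.1) = 7.92 × 10^-5 M
Bi2S3(s) ⇌ 2 Bi^3+ + 3 S^2-, so Q = [Bi^3+]^2[S^2-]^3
Q = (3.44 x 10^-2)^2(7.92 × 10^-5)^3 = 5.9 × 10^-16
Q > Ksp, so Bi2S3 will precipitate.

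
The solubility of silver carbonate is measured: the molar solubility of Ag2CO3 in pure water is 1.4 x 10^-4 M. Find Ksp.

Ksp ≈ 1.1 x 10^-11

Ag2CO3(s) ⇌ 2 Ag^+ + CO3^2-
With molar solubility s: [Ag^+] = 2s, [CO3^2-] = s.
Ksp = [Ag^+]^2[CO3^2-]
Ksp = (2s)^2s = 4s^3
Ksp = 4 × (1.4 x 10^-4)^3 = 1.1 × 10^-11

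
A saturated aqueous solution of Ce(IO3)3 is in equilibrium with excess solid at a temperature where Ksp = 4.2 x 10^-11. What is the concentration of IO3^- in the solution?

3.4 x 10^-3 M

Ce(IO3)3(s) <=> Ce^3+(aq) + 3 IO3^-(aq)
Ksp = [Ce^3+][IO3^-]^3
For each mole of Ce(IO3)3 that dissolves: [Ce^3+] = s, [IO3^-] = 3s.
Substituting: Ksp = s(3s)^3 = 27s^4
s = (4.2 x 10^-11 / 27)^(1/4) = 1.12 × 10^-3 M
[IO3^-] = 3s = 3.4 x 10^-3 M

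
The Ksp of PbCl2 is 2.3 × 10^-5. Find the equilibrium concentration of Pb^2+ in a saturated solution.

[Pb^2+] ≈ 1.8 x 10^-2 M

PbCl2(s) <=> Pb^2+(aq) + 2 Cl^-(aq)
Ksp = [Pb^2+][Cl^-]^2
Let s = molar solubility. Then [Pb^2+] = s and [Cl^-] = 2s.
So Ksp = s × (2s)^2 = 4s^3
s = (2.3 × 10^-5 / 4)^(1/3) = 1.79 x 10^-2 M
[Pb^2+] = s = 1.8 x 10^-2 M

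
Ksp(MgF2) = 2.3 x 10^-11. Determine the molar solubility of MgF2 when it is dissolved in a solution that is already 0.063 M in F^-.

s ≈ 5.8 × 10^-9 M

MgF2(s) <=> Mg^2+(aq) + 2 F^-(aq)
Ksp = [Mg^2+][F^-]^2
Let s be the molar solubility in this solution. [Mg^2+] = s, [F^-] = 0.063 + 2s ≈ 0.063 (common-ion effect: F^- is already 0.063 M).
Ksp ≈ s × (0.063)^2
s = 5.8 x 10^-9 M
Check: 2s = 1.2 × 10^-8 ≪ 0.063, so the approximation is valid.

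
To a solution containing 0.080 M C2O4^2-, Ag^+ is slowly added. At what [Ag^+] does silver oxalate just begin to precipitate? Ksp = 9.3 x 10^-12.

[Ag^+] = 1.1e-5 M

Ag2C2O4(s) <=> 2 Ag^+ + C2O4^2-
Ksp = [Ag^+]^2[C2O4^2-]
Precipitation begins when Q = Ksp. With [C2O4^2-] = 0.080 M:
9.3 x 10^-12 = (0.080) × [Ag^+]^2
[Ag^+] = (9.3 x 10^-12 / 8.0 × 10^-2)^(1/2) = 1.1 × 10^-5 M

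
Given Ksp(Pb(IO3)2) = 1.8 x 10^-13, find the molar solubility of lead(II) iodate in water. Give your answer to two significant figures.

Pb(IO3)2(s) ⇌ Pb^2+ + 2 IO3^-
Ksp = [Pb^2+][IO3^-]^2
If s mol/L of Pb(IO3)2 dissolves, [Pb^2+] = s and [IO3^-] = 2s.
Ksp = s(2s)^2 = 4s^3
s = (1.8 x 10^-13 / 4)^(1/3) = 3.6 × 10^-5 M

s = 3.6 × 10^-5 M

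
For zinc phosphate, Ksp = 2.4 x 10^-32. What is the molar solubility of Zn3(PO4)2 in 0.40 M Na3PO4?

Zn3(PO4)2(s) <=> 3 Zn^2+ + 2 PO4^3-
Ksp = [Zn^2+]^3[PO4^3-]^2
Let s = moles of Zn3(PO4)2 that dissolve per litre. [Zn^2+] = 3s, [PO4^3-] = 0.40 + 2s ≈ 0.40 (common-ion effect: PO4^3- is already 0.40 M).
Ksp ≈ (3s)^3 × (0.40)^2
s = 1.8 × 10^-11 M
Check: 2s = 3.5 × 10^-11 ≪ 0.40, so the approximation is valid.

s = 1.8e-11 M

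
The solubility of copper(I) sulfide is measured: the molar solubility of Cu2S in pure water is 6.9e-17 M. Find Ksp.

Cu2S(s) ⇌ 2 Cu^+(aq) + S^2-(aq)
With molar solubility s: [Cu^+] = 2s, [S^2-] = s.
Ksp = [Cu^+]^2[S^2-]
Ksp = (2s)^2s = 4s^3
Ksp = 4 × (6.9 × 10^-17)^3 = 1.3 × 10^-48

Ksp = 1.3 × 10^-48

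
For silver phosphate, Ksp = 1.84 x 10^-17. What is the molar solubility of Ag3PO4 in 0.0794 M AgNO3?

Ag3PO4(s) ⇌ 3 Ag^+ + PO4^3-
Ksp = [Ag^+]^3[PO4^3-]
If s mol/L dissolves here, [Ag^+] = 0.0794 + 3s ≈ 0.0794, [PO4^3-] = s (common-ion effect: Ag^+ is already 0.0794 M).
Ksp ≈ (0.0794)^3 × s
s = 3.68 x 10^-14 M
Check: 3s = 1.1 × 10^-13 ≪ 0.0794, so the approximation is valid.

s = 3.68 × 10^-14 M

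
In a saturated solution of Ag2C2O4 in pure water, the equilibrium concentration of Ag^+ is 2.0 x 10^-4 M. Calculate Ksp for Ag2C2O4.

4.0 × 10^-12

Ag2C2O4(s) ⇌ 2 Ag^+ + C2O4^2-
Stoichiometry gives [C2O4^2-] = (1/2)[Ag^+] = 1.00 × 10^-4 M.
Ksp = [Ag^+]^2[C2O4^2-]
Ksp = (2.0 × 10^-4)^2 × 1.00 x 10^-4 = 4.0 × 10^-12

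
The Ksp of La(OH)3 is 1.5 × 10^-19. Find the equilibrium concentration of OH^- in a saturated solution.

La(OH)3(s) ⇌ La^3+ + 3 OH^-
Ksp = [La^3+][OH^-]^3
Let s = molar solubility. Then [La^3+] = s and [OH^-] = 3s.
Substituting: Ksp = s(3s)^3 = 27s^4
Solving, s = (1.5 × 10^-19/27)^(1/4) = 8.63 × 10^-6 M
[OH^-] = 3s = 2.6 × 10^-5 M

[OH^-] ≈ 2.6 × 10^-5 M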